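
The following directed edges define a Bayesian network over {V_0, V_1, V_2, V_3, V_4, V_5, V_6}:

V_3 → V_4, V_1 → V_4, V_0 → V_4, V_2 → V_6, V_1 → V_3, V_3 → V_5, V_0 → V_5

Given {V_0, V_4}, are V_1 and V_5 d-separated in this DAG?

No — V_1 and V_5 are not d-separated given {V_0, V_4}.

We examine all 4 paths between V_1 and V_5:
Path 1: V_1 → V_3 → V_4 ← V_0 → V_5
  V_0 is a fork here and V_0 is conditioned on, so the path is blocked at V_0.
Path 2: V_1 → V_3 → V_5
  V_3 is a chain and V_3 is not conditioned on — no node blocks this path, so it is active.
Path 3: V_1 → V_4 ← V_3 → V_5
  V_4 is a collider and V_4 is conditioned on, which opens it; V_3 is a fork and V_3 is not conditioned on — no node blocks this path, so it is active.
Path 4: V_1 → V_4 ← V_0 → V_5
  V_0 is a fork here and V_0 is conditioned on, so the path is blocked at V_0.
Since the path V_1 → V_3 → V_5 is active, V_1 and V_5 are not d-separated given {V_0, V_4}.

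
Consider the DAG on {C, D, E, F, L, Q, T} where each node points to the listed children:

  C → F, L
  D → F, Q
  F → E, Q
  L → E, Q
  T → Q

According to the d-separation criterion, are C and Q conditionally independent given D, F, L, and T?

Yes

We examine all 6 paths between C and Q:
Path 1: C → L → Q
  L is a chain here and L is conditioned on, so the path is blocked at L.
Path 2: C → L → E ← F → Q
  L is a chain here and L is conditioned on, so the path is blocked at L.
Path 3: C → L → E ← F ← D → Q
  L is a chain here and L is conditioned on, so the path is blocked at L.
Path 4: C → F → Q
  F is a chain here and F is conditioned on, so the path is blocked at F.
Path 5: C → F ← D → Q
  D is a fork here and D is conditioned on, so the path is blocked at D.
Path 6: C → F → E ← L → Q
  F is a chain here and F is conditioned on, so the path is blocked at F.
All paths are blocked; C ⊥ Q | {D, F, L, T} holds.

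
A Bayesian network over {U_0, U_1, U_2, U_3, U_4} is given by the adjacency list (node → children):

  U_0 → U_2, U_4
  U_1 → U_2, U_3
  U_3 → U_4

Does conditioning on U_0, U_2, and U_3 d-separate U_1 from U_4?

Yes

We examine all 2 paths between U_1 and U_4:
Path 1: U_1 → U_2 ← U_0 → U_4
  U_0 is a fork here and U_0 is conditioned on, so the path is blocked at U_0.
Path 2: U_1 → U_3 → U_4
  U_3 is a chain here and U_3 is conditioned on, so the path is blocked at U_3.
Since every path is blocked, d-separation holds.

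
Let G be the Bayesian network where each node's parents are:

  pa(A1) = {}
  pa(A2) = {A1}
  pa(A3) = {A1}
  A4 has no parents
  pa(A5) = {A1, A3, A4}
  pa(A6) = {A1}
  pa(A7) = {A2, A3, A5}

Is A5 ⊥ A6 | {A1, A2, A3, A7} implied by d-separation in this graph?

5 paths connect A5 and A6; each must be blocked for d-separation to hold:
Path 1: A5 ← A1 → A6
  A1 is a fork here and A1 is conditioned on, so the path is blocked at A1.
Path 2: A5 ← A3 ← A1 → A6
  A3 is a chain here and A3 is conditioned on, so the path is blocked at A3.
Path 3: A5 ← A3 → A7 ← A2 ← A1 → A6
  A3 is a fork here and A3 is conditioned on, so the path is blocked at A3.
Path 4: A5 → A7 ← A2 ← A1 → A6
  A2 is a chain here and A2 is conditioned on, so the path is blocked at A2.
Path 5: A5 → A7 ← A3 ← A1 → A6
  A3 is a chain here and A3 is conditioned on, so the path is blocked at A3.
Since every path is blocked, d-separation holds.

Yes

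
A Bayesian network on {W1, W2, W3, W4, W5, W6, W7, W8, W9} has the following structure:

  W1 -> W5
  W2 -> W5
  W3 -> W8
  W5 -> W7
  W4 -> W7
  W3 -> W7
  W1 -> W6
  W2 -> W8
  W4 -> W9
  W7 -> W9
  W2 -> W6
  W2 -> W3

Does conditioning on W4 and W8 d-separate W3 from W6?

We examine all 6 paths between W3 and W6:
  1. W3 → W7 ← W5 ← W1 → W6 — W7:collider[blocks]; W5:chain[open]; W1:fork[open] ⇒ blocked
  2. W3 → W7 ← W5 ← W2 → W6 — W7:collider[blocks]; W5:chain[open]; W2:fork[open] ⇒ blocked
  3. W3 → W8 ← W2 → W6 — W8:collider[open]; W2:fork[open] ⇒ active
  4. W3 → W8 ← W2 → W5 ← W1 → W6 — W8:collider[open]; W2:fork[open]; W5:collider[blocks]; W1:fork[open] ⇒ blocked
  5. W3 ← W2 → W6 — W2:fork[open] ⇒ active
  6. W3 ← W2 → W5 ← W1 → W6 — W2:fork[open]; W5:collider[blocks]; W1:fork[open] ⇒ blocked
Since the path W3 → W8 ← W2 → W6 is active, W3 and W6 are not d-separated given {W4, W8}.

No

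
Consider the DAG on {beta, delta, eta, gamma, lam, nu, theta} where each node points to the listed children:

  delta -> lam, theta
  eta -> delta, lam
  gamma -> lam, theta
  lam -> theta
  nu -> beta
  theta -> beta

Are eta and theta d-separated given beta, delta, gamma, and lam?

Enumerating the 6 paths from eta to theta and testing each for blocking by {beta, delta, gamma, lam}:
Path 1: eta → lam → theta
  lam is a chain here and lam is conditioned on, so the path is blocked at lam.
Path 2: eta → lam ← delta → theta
  delta is a fork here and delta is conditioned on, so the path is blocked at delta.
Path 3: eta → lam ← gamma → theta
  gamma is a fork here and gamma is conditioned on, so the path is blocked at gamma.
Path 4: eta → delta → theta
  delta is a chain here and delta is conditioned on, so the path is blocked at delta.
Path 5: eta → delta → lam → theta
  delta is a chain here and delta is conditioned on, so the path is blocked at delta.
Path 6: eta → delta → lam ← gamma → theta
  delta is a chain here and delta is conditioned on, so the path is blocked at delta.
Since every path is blocked, d-separation holds.

Yes — eta and theta are d-separated given {beta, delta, gamma, lam}.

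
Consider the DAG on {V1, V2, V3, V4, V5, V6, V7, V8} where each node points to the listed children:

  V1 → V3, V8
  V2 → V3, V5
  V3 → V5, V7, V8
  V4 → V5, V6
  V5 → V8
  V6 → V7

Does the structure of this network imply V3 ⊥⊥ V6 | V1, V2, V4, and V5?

Yes

5 paths connect V3 and V6; each must be blocked for d-separation to hold:
  1. V3 ← V2 → V5 ← V4 → V6 — V2:fork[blocks]; V5:collider[open]; V4:fork[blocks] ⇒ blocked
  2. V3 → V5 ← V4 → V6 — V5:collider[open]; V4:fork[blocks] ⇒ blocked
  3. V3 → V8 ← V5 ← V4 → V6 — V8:collider[blocks]; V5:chain[blocks]; V4:fork[blocks] ⇒ blocked
  4. V3 ← V1 → V8 ← V5 ← V4 → V6 — V1:fork[blocks]; V8:collider[blocks]; V5:chain[blocks]; V4:fork[blocks] ⇒ blocked
  5. V3 → V7 ← V6 — V7:collider[blocks] ⇒ blocked
Every path is blocked, so V3 and V6 are d-separated given {V1, V2, V4, V5}.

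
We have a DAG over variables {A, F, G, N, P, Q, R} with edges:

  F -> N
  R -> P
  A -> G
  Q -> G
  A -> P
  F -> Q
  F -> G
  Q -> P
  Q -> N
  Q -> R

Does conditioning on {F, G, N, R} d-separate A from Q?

We examine all 5 paths between A and Q:
  1. A → G ← F → N ← Q — G:collider[open]; F:fork[blocks]; N:collider[open] ⇒ blocked
  2. A → G ← F → Q — G:collider[open]; F:fork[blocks] ⇒ blocked
  3. A → G ← Q — G:collider[open] ⇒ active
  4. A → P ← R ← Q — P:collider[blocks]; R:chain[blocks] ⇒ blocked
  5. A → P ← Q — P:collider[blocks] ⇒ blocked
Since the path A → G ← Q is active, A and Q are not d-separated given {F, G, N, R}.

No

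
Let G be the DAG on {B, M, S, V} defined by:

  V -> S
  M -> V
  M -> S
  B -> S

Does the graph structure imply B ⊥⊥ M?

Yes

There are 2 undirected paths between B and M; checking each against the conditioning set ∅:
  1. B → S ← M — S:collider[blocks] ⇒ blocked
  2. B → S ← V ← M — S:collider[blocks]; V:chain[open] ⇒ blocked
Since every path is blocked, d-separation holds.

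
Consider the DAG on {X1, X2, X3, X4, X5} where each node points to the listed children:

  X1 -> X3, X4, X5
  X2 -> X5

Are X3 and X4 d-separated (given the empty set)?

No

The only undirected path from X3 to X4 is:
Path 1: X3 ← X1 → X4
  X1 is a fork and X1 is not conditioned on — no node blocks this path, so it is active.
At least one path is unblocked, so d-separation fails.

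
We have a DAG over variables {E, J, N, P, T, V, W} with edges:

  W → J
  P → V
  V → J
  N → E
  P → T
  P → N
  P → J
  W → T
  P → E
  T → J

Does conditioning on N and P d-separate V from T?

Yes

Enumerating the 6 paths from V to T and testing each for blocking by {N, P}:
Path 1: V → J ← P → T
  J is a collider here and neither J nor any of its descendants is conditioned on, so the collider stays closed — the path is blocked at J.
Path 2: V → J ← T
  J is a collider here and neither J nor any of its descendants is conditioned on, so the collider stays closed — the path is blocked at J.
Path 3: V → J ← W → T
  J is a collider here and neither J nor any of its descendants is conditioned on, so the collider stays closed — the path is blocked at J.
Path 4: V ← P → J ← T
  P is a fork here and P is conditioned on, so the path is blocked at P.
Path 5: V ← P → J ← W → T
  P is a fork here and P is conditioned on, so the path is blocked at P.
Path 6: V ← P → T
  P is a fork here and P is conditioned on, so the path is blocked at P.
Every path is blocked, so V and T are d-separated given {N, P}.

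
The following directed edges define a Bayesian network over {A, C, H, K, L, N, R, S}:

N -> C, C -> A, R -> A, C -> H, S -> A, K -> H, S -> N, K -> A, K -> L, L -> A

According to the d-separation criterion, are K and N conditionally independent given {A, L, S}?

We examine all 6 paths between K and N:
  1. K → H ← C → A ← S → N — H:collider[blocks]; C:fork[open]; A:collider[open]; S:fork[blocks] ⇒ blocked
  2. K → H ← C ← N — H:collider[blocks]; C:chain[open] ⇒ blocked
  3. K → A ← S → N — A:collider[open]; S:fork[blocks] ⇒ blocked
  4. K → A ← C ← N — A:collider[open]; C:chain[open] ⇒ active
  5. K → L → A ← S → N — L:chain[blocks]; A:collider[open]; S:fork[blocks] ⇒ blocked
  6. K → L → A ← C ← N — L:chain[blocks]; A:collider[open]; C:chain[open] ⇒ blocked
At least one path is unblocked, so d-separation fails.

No — K and N are not d-separated given {A, L, S}.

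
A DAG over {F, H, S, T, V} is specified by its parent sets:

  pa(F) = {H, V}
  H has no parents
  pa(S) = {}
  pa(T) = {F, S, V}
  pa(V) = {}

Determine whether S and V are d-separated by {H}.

We examine all 2 paths between S and V:
Path 1: S → T ← F ← V
  T is a collider here and neither T nor any of its descendants is conditioned on, so the collider stays closed — the path is blocked at T.
Path 2: S → T ← V
  T is a collider here and neither T nor any of its descendants is conditioned on, so the collider stays closed — the path is blocked at T.
Since every path is blocked, d-separation holds.

Yes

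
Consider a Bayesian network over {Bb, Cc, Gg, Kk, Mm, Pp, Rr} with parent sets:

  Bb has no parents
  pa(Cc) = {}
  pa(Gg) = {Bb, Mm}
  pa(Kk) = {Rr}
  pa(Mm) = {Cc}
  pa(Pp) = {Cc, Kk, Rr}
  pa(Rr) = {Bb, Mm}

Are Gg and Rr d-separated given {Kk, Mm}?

4 paths connect Gg and Rr; each must be blocked for d-separation to hold:
Path 1: Gg ← Bb → Rr
  Bb is a fork and Bb is not conditioned on — no node blocks this path, so it is active.
Path 2: Gg ← Mm ← Cc → Pp ← Rr
  Mm is a chain here and Mm is conditioned on, so the path is blocked at Mm.
Path 3: Gg ← Mm ← Cc → Pp ← Kk ← Rr
  Mm is a chain here and Mm is conditioned on, so the path is blocked at Mm.
Path 4: Gg ← Mm → Rr
  Mm is a fork here and Mm is conditioned on, so the path is blocked at Mm.
At least one path is unblocked, so d-separation fails.

No — Gg and Rr are not d-separated given {Kk, Mm}.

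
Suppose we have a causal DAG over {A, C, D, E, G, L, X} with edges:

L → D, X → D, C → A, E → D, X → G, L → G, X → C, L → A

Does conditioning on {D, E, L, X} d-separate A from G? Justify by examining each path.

Yes — A and G are d-separated given {D, E, L, X}.

We examine all 4 paths between A and G:
  1. A ← C ← X → D ← L → G — C:chain[open]; X:fork[blocks]; D:collider[open]; L:fork[blocks] ⇒ blocked
  2. A ← C ← X → G — C:chain[open]; X:fork[blocks] ⇒ blocked
  3. A ← L → D ← X → G — L:fork[blocks]; D:collider[open]; X:fork[blocks] ⇒ blocked
  4. A ← L → G — L:fork[blocks] ⇒ blocked
All paths are blocked; A ⊥ G | {D, E, L, X} holds.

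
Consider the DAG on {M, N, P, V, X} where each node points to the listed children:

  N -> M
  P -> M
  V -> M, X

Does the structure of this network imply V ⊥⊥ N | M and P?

No — V and N are not d-separated given {M, P}.

Only one path connects V and N:
  1. V → M ← N — M:collider[open] ⇒ active
Because an active path exists, V and N are not d-separated.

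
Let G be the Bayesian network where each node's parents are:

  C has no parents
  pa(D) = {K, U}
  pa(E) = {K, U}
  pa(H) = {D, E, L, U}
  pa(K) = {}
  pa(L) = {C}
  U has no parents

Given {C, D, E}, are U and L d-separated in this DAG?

Enumerating the 5 paths from U to L and testing each for blocking by {C, D, E}:
  1. U → D ← K → E → H ← L — D:collider[open]; K:fork[open]; E:chain[blocks]; H:collider[blocks] ⇒ blocked
  2. U → D → H ← L — D:chain[blocks]; H:collider[blocks] ⇒ blocked
  3. U → H ← L — H:collider[blocks] ⇒ blocked
  4. U → E ← K → D → H ← L — E:collider[open]; K:fork[open]; D:chain[blocks]; H:collider[blocks] ⇒ blocked
  5. U → E → H ← L — E:chain[blocks]; H:collider[blocks] ⇒ blocked
Since every path is blocked, d-separation holds.

Yes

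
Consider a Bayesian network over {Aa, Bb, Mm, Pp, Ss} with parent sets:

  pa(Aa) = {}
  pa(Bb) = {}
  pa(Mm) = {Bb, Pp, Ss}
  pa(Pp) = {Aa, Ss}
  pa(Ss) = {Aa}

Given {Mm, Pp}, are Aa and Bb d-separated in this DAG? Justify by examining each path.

4 paths connect Aa and Bb; each must be blocked for d-separation to hold:
Path 1: Aa → Pp → Mm ← Bb
  Pp is a chain here and Pp is conditioned on, so the path is blocked at Pp.
Path 2: Aa → Pp ← Ss → Mm ← Bb
  Pp is a collider and Pp is conditioned on, which opens it; Ss is a fork and Ss is not conditioned on; Mm is a collider and Mm is conditioned on, which opens it — no node blocks this path, so it is active.
Path 3: Aa → Ss → Mm ← Bb
  Ss is a chain and Ss is not conditioned on; Mm is a collider and Mm is conditioned on, which opens it — no node blocks this path, so it is active.
Path 4: Aa → Ss → Pp → Mm ← Bb
  Pp is a chain here and Pp is conditioned on, so the path is blocked at Pp.
Because an active path exists, Aa and Bb are not d-separated.

No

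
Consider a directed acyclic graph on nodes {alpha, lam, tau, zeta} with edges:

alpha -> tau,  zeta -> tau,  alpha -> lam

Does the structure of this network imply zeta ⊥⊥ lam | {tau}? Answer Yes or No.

No

The only undirected path from zeta to lam is:
Path 1: zeta → tau ← alpha → lam
  tau is a collider and tau is conditioned on, which opens it; alpha is a fork and alpha is not conditioned on — no node blocks this path, so it is active.
At least one path is unblocked, so d-separation fails.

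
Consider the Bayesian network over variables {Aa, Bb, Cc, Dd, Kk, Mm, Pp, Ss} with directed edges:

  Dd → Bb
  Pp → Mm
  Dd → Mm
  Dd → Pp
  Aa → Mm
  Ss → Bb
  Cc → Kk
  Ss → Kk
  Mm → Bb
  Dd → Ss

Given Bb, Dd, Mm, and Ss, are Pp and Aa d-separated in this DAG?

No

Enumerating the 4 paths from Pp to Aa and testing each for blocking by {Bb, Dd, Mm, Ss}:
Path 1: Pp → Mm ← Aa
  Mm is a collider and Mm is conditioned on, which opens it — no node blocks this path, so it is active.
Path 2: Pp ← Dd → Mm ← Aa
  Dd is a fork here and Dd is conditioned on, so the path is blocked at Dd.
Path 3: Pp ← Dd → Bb ← Mm ← Aa
  Dd is a fork here and Dd is conditioned on, so the path is blocked at Dd.
Path 4: Pp ← Dd → Ss → Bb ← Mm ← Aa
  Dd is a fork here and Dd is conditioned on, so the path is blocked at Dd.
Since the path Pp → Mm ← Aa is active, Pp and Aa are not d-separated given {Bb, Dd, Mm, Ss}.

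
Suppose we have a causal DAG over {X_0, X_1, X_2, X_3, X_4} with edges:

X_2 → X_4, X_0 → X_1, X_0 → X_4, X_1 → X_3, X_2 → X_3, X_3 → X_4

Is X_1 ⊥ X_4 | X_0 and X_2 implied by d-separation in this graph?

No

We examine all 3 paths between X_1 and X_4:
Path 1: X_1 ← X_0 → X_4
  X_0 is a fork here and X_0 is conditioned on, so the path is blocked at X_0.
Path 2: X_1 → X_3 → X_4
  X_3 is a chain and X_3 is not conditioned on — no node blocks this path, so it is active.
Path 3: X_1 → X_3 ← X_2 → X_4
  X_3 is a collider here and neither X_3 nor any of its descendants is conditioned on, so the collider stays closed — the path is blocked at X_3.
Because an active path exists, X_1 and X_4 are not d-separated.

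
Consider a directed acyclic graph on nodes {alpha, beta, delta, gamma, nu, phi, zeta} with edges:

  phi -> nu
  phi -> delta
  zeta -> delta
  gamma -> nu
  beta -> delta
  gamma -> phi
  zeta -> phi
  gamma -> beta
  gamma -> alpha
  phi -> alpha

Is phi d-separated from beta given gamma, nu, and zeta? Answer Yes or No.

We examine all 5 paths between phi and beta:
Path 1: phi → delta ← beta
  delta is a collider here and neither delta nor any of its descendants is conditioned on, so the collider stays closed — the path is blocked at delta.
Path 2: phi → nu ← gamma → beta
  gamma is a fork here and gamma is conditioned on, so the path is blocked at gamma.
Path 3: phi ← gamma → beta
  gamma is a fork here and gamma is conditioned on, so the path is blocked at gamma.
Path 4: phi ← zeta → delta ← beta
  zeta is a fork here and zeta is conditioned on, so the path is blocked at zeta.
Path 5: phi → alpha ← gamma → beta
  alpha is a collider here and neither alpha nor any of its descendants is conditioned on, so the collider stays closed — the path is blocked at alpha.
Since every path is blocked, d-separation holds.

Yes — phi and beta are d-separated given {gamma, nu, zeta}.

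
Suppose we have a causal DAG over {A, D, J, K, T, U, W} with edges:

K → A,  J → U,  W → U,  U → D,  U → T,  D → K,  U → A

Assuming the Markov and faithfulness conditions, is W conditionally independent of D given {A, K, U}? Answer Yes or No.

2 paths connect W and D; each must be blocked for d-separation to hold:
Path 1: W → U → A ← K ← D
  U is a chain here and U is conditioned on, so the path is blocked at U.
Path 2: W → U → D
  U is a chain here and U is conditioned on, so the path is blocked at U.
Since every path is blocked, d-separation holds.

Yes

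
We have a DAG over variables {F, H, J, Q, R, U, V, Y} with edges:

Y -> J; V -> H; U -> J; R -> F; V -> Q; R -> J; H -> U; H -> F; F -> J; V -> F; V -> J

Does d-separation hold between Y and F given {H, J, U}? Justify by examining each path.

6 paths connect Y and F; each must be blocked for d-separation to hold:
  1. Y → J ← R → F — J:collider[open]; R:fork[open] ⇒ active
  2. Y → J ← U ← H ← V → F — J:collider[open]; U:chain[blocks]; H:chain[blocks]; V:fork[open] ⇒ blocked
  3. Y → J ← U ← H → F — J:collider[open]; U:chain[blocks]; H:fork[blocks] ⇒ blocked
  4. Y → J ← V → H → F — J:collider[open]; V:fork[open]; H:chain[blocks] ⇒ blocked
  5. Y → J ← V → F — J:collider[open]; V:fork[open] ⇒ active
  6. Y → J ← F — J:collider[open] ⇒ active
Because an active path exists, Y and F are not d-separated.

No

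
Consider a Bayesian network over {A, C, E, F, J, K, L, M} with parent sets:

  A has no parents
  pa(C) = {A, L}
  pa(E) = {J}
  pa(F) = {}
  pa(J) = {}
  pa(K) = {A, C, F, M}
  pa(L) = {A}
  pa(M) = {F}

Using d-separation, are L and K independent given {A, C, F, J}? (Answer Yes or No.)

Yes

There are 4 undirected paths between L and K; checking each against the conditioning set {A, C, F, J}:
Path 1: L → C ← A → K
  A is a fork here and A is conditioned on, so the path is blocked at A.
Path 2: L → C → K
  C is a chain here and C is conditioned on, so the path is blocked at C.
Path 3: L ← A → C → K
  A is a fork here and A is conditioned on, so the path is blocked at A.
Path 4: L ← A → K
  A is a fork here and A is conditioned on, so the path is blocked at A.
All paths are blocked; L ⊥ K | {A, C, F, J} holds.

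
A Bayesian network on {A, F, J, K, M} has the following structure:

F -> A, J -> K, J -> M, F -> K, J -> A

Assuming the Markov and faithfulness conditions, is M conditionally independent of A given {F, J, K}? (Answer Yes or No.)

We examine all 2 paths between M and A:
Path 1: M ← J → K ← F → A
  J is a fork here and J is conditioned on, so the path is blocked at J.
Path 2: M ← J → A
  J is a fork here and J is conditioned on, so the path is blocked at J.
Every path is blocked, so M and A are d-separated given {F, J, K}.

Yes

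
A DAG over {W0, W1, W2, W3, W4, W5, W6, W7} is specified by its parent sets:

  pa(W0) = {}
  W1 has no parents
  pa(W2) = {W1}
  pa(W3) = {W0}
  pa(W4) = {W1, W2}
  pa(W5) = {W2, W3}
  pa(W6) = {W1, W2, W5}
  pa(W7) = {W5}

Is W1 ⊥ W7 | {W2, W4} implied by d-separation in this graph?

Yes

We examine all 6 paths between W1 and W7:
Path 1: W1 → W4 ← W2 → W5 → W7
  W2 is a fork here and W2 is conditioned on, so the path is blocked at W2.
Path 2: W1 → W4 ← W2 → W6 ← W5 → W7
  W2 is a fork here and W2 is conditioned on, so the path is blocked at W2.
Path 3: W1 → W6 ← W5 → W7
  W6 is a collider here and neither W6 nor any of its descendants is conditioned on, so the collider stays closed — the path is blocked at W6.
Path 4: W1 → W6 ← W2 → W5 → W7
  W6 is a collider here and neither W6 nor any of its descendants is conditioned on, so the collider stays closed — the path is blocked at W6.
Path 5: W1 → W2 → W5 → W7
  W2 is a chain here and W2 is conditioned on, so the path is blocked at W2.
Path 6: W1 → W2 → W6 ← W5 → W7
  W2 is a chain here and W2 is conditioned on, so the path is blocked at W2.
Every path is blocked, so W1 and W7 are d-separated given {W2, W4}.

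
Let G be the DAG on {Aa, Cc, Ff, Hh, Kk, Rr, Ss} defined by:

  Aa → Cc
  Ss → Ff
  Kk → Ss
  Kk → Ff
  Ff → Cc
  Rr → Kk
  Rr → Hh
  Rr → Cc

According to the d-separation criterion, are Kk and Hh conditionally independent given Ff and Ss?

Enumerating the 3 paths from Kk to Hh and testing each for blocking by {Ff, Ss}:
Path 1: Kk → Ff → Cc ← Rr → Hh
  Ff is a chain here and Ff is conditioned on, so the path is blocked at Ff.
Path 2: Kk → Ss → Ff → Cc ← Rr → Hh
  Ss is a chain here and Ss is conditioned on, so the path is blocked at Ss.
Path 3: Kk ← Rr → Hh
  Rr is a fork and Rr is not conditioned on — no node blocks this path, so it is active.
Because an active path exists, Kk and Hh are not d-separated.

No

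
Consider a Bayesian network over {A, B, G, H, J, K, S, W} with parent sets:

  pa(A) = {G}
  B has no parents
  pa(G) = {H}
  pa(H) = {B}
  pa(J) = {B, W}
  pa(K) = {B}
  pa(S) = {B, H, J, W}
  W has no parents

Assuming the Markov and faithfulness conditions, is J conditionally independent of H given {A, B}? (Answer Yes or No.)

Yes — J and H are d-separated given {A, B}.

6 paths connect J and H; each must be blocked for d-separation to hold:
Path 1: J ← B → H
  B is a fork here and B is conditioned on, so the path is blocked at B.
Path 2: J ← B → S ← H
  B is a fork here and B is conditioned on, so the path is blocked at B.
Path 3: J → S ← B → H
  S is a collider here and neither S nor any of its descendants is conditioned on, so the collider stays closed — the path is blocked at S.
Path 4: J → S ← H
  S is a collider here and neither S nor any of its descendants is conditioned on, so the collider stays closed — the path is blocked at S.
Path 5: J ← W → S ← B → H
  S is a collider here and neither S nor any of its descendants is conditioned on, so the collider stays closed — the path is blocked at S.
Path 6: J ← W → S ← H
  S is a collider here and neither S nor any of its descendants is conditioned on, so the collider stays closed — the path is blocked at S.
Since every path is blocked, d-separation holds.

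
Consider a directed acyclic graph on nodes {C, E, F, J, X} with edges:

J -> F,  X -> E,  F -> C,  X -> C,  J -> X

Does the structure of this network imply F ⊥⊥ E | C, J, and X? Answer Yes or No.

Yes

2 paths connect F and E; each must be blocked for d-separation to hold:
Path 1: F → C ← X → E
  X is a fork here and X is conditioned on, so the path is blocked at X.
Path 2: F ← J → X → E
  J is a fork here and J is conditioned on, so the path is blocked at J.
Since every path is blocked, d-separation holds.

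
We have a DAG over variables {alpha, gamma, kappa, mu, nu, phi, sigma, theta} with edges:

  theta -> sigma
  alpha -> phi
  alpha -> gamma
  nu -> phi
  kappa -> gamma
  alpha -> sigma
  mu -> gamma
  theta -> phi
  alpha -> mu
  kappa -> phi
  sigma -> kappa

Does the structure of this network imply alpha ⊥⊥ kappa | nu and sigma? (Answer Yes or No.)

Yes — alpha and kappa are d-separated given {nu, sigma}.

6 paths connect alpha and kappa; each must be blocked for d-separation to hold:
Path 1: alpha → phi ← kappa
  phi is a collider here and neither phi nor any of its descendants is conditioned on, so the collider stays closed — the path is blocked at phi.
Path 2: alpha → phi ← theta → sigma → kappa
  phi is a collider here and neither phi nor any of its descendants is conditioned on, so the collider stays closed — the path is blocked at phi.
Path 3: alpha → sigma → kappa
  sigma is a chain here and sigma is conditioned on, so the path is blocked at sigma.
Path 4: alpha → sigma ← theta → phi ← kappa
  phi is a collider here and neither phi nor any of its descendants is conditioned on, so the collider stays closed — the path is blocked at phi.
Path 5: alpha → gamma ← kappa
  gamma is a collider here and neither gamma nor any of its descendants is conditioned on, so the collider stays closed — the path is blocked at gamma.
Path 6: alpha → mu → gamma ← kappa
  gamma is a collider here and neither gamma nor any of its descendants is conditioned on, so the collider stays closed — the path is blocked at gamma.
Every path is blocked, so alpha and kappa are d-separated given {nu, sigma}.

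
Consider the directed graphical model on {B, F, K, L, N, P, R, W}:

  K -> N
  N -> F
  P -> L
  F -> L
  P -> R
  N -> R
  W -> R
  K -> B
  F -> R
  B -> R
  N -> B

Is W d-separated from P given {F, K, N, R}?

No

We examine all 5 paths between W and P:
Path 1: W → R ← F → L ← P
  F is a fork here and F is conditioned on, so the path is blocked at F.
Path 2: W → R ← P
  R is a collider and R is conditioned on, which opens it — no node blocks this path, so it is active.
Path 3: W → R ← N → F → L ← P
  N is a fork here and N is conditioned on, so the path is blocked at N.
Path 4: W → R ← B ← N → F → L ← P
  N is a fork here and N is conditioned on, so the path is blocked at N.
Path 5: W → R ← B ← K → N → F → L ← P
  K is a fork here and K is conditioned on, so the path is blocked at K.
At least one path is unblocked, so d-separation fails.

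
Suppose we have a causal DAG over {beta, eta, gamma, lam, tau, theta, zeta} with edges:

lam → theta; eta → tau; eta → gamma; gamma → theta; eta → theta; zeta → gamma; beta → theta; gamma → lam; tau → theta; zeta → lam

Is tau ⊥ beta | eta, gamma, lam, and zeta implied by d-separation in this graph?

Yes

There are 5 undirected paths between tau and beta; checking each against the conditioning set {eta, gamma, lam, zeta}:
Path 1: tau → theta ← beta
  theta is a collider here and neither theta nor any of its descendants is conditioned on, so the collider stays closed — the path is blocked at theta.
Path 2: tau ← eta → gamma ← zeta → lam → theta ← beta
  eta is a fork here and eta is conditioned on, so the path is blocked at eta.
Path 3: tau ← eta → gamma → theta ← beta
  eta is a fork here and eta is conditioned on, so the path is blocked at eta.
Path 4: tau ← eta → gamma → lam → theta ← beta
  eta is a fork here and eta is conditioned on, so the path is blocked at eta.
Path 5: tau ← eta → theta ← beta
  eta is a fork here and eta is conditioned on, so the path is blocked at eta.
Since every path is blocked, d-separation holds.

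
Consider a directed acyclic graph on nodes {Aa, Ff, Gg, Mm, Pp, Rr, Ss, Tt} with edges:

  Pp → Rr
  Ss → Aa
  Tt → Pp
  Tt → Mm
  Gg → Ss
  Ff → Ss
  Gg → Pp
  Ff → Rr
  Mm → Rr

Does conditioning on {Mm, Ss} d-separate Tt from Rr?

There are 3 undirected paths between Tt and Rr; checking each against the conditioning set {Mm, Ss}:
Path 1: Tt → Mm → Rr
  Mm is a chain here and Mm is conditioned on, so the path is blocked at Mm.
Path 2: Tt → Pp → Rr
  Pp is a chain and Pp is not conditioned on — no node blocks this path, so it is active.
Path 3: Tt → Pp ← Gg → Ss ← Ff → Rr
  Pp is a collider here and neither Pp nor any of its descendants is conditioned on, so the collider stays closed — the path is blocked at Pp.
At least one path is unblocked, so d-separation fails.

No — Tt and Rr are not d-separated given {Mm, Ss}.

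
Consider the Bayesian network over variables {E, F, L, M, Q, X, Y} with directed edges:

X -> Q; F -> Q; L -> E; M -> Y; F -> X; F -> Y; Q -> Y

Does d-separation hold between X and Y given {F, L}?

We examine all 4 paths between X and Y:
Path 1: X → Q ← F → Y
  Q is a collider here and neither Q nor any of its descendants is conditioned on, so the collider stays closed — the path is blocked at Q.
Path 2: X → Q → Y
  Q is a chain and Q is not conditioned on — no node blocks this path, so it is active.
Path 3: X ← F → Q → Y
  F is a fork here and F is conditioned on, so the path is blocked at F.
Path 4: X ← F → Y
  F is a fork here and F is conditioned on, so the path is blocked at F.
At least one path is unblocked, so d-separation fails.

No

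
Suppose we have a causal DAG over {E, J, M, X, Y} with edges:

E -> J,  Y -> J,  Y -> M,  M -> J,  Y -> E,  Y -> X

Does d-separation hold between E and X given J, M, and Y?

We examine all 3 paths between E and X:
Path 1: E → J ← M ← Y → X
  M is a chain here and M is conditioned on, so the path is blocked at M.
Path 2: E → J ← Y → X
  Y is a fork here and Y is conditioned on, so the path is blocked at Y.
Path 3: E ← Y → X
  Y is a fork here and Y is conditioned on, so the path is blocked at Y.
All paths are blocked; E ⊥ X | {J, M, Y} holds.

Yes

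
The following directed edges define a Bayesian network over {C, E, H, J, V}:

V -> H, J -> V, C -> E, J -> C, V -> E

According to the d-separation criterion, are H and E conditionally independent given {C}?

Enumerating the 2 paths from H to E and testing each for blocking by {C}:
Path 1: H ← V ← J → C → E
  C is a chain here and C is conditioned on, so the path is blocked at C.
Path 2: H ← V → E
  V is a fork and V is not conditioned on — no node blocks this path, so it is active.
Because an active path exists, H and E are not d-separated.

No — H and E are not d-separated given {C}.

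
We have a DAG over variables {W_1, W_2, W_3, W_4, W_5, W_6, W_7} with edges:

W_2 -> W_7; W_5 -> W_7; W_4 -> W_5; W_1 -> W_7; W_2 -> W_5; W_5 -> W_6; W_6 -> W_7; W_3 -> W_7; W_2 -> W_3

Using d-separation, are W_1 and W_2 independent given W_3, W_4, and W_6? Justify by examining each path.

4 paths connect W_1 and W_2; each must be blocked for d-separation to hold:
  1. W_1 → W_7 ← W_6 ← W_5 ← W_2 — W_7:collider[blocks]; W_6:chain[blocks]; W_5:chain[open] ⇒ blocked
  2. W_1 → W_7 ← W_2 — W_7:collider[blocks] ⇒ blocked
  3. W_1 → W_7 ← W_3 ← W_2 — W_7:collider[blocks]; W_3:chain[blocks] ⇒ blocked
  4. W_1 → W_7 ← W_5 ← W_2 — W_7:collider[blocks]; W_5:chain[open] ⇒ blocked
Every path is blocked, so W_1 and W_2 are d-separated given {W_3, W_4, W_6}.

Yes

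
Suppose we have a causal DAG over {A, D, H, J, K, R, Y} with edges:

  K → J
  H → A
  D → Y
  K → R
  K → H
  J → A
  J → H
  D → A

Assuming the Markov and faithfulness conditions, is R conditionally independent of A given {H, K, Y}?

Enumerating the 4 paths from R to A and testing each for blocking by {H, K, Y}:
Path 1: R ← K → J → A
  K is a fork here and K is conditioned on, so the path is blocked at K.
Path 2: R ← K → J → H → A
  K is a fork here and K is conditioned on, so the path is blocked at K.
Path 3: R ← K → H ← J → A
  K is a fork here and K is conditioned on, so the path is blocked at K.
Path 4: R ← K → H → A
  K is a fork here and K is conditioned on, so the path is blocked at K.
All paths are blocked; R ⊥ A | {H, K, Y} holds.

Yes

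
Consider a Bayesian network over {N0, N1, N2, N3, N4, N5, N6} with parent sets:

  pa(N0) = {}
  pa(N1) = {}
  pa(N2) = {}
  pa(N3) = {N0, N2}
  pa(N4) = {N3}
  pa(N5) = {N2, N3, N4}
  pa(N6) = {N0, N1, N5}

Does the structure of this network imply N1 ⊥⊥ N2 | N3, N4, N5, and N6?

6 paths connect N1 and N2; each must be blocked for d-separation to hold:
  1. N1 → N6 ← N5 ← N2 — N6:collider[open]; N5:chain[blocks] ⇒ blocked
  2. N1 → N6 ← N5 ← N3 ← N2 — N6:collider[open]; N5:chain[blocks]; N3:chain[blocks] ⇒ blocked
  3. N1 → N6 ← N5 ← N4 ← N3 ← N2 — N6:collider[open]; N5:chain[blocks]; N4:chain[blocks]; N3:chain[blocks] ⇒ blocked
  4. N1 → N6 ← N0 → N3 ← N2 — N6:collider[open]; N0:fork[open]; N3:collider[open] ⇒ active
  5. N1 → N6 ← N0 → N3 → N5 ← N2 — N6:collider[open]; N0:fork[open]; N3:chain[blocks]; N5:collider[open] ⇒ blocked
  6. N1 → N6 ← N0 → N3 → N4 → N5 ← N2 — N6:collider[open]; N0:fork[open]; N3:chain[blocks]; N4:chain[blocks]; N5:collider[open] ⇒ blocked
Since the path N1 → N6 ← N0 → N3 ← N2 is active, N1 and N2 are not d-separated given {N3, N4, N5, N6}.

No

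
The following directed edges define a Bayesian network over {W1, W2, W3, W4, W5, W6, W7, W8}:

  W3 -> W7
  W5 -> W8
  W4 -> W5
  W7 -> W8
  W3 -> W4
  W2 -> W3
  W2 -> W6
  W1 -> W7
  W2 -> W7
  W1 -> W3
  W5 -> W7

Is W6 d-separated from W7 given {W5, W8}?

5 paths connect W6 and W7; each must be blocked for d-separation to hold:
Path 1: W6 ← W2 → W7
  W2 is a fork and W2 is not conditioned on — no node blocks this path, so it is active.
Path 2: W6 ← W2 → W3 → W4 → W5 → W8 ← W7
  W5 is a chain here and W5 is conditioned on, so the path is blocked at W5.
Path 3: W6 ← W2 → W3 → W4 → W5 → W7
  W5 is a chain here and W5 is conditioned on, so the path is blocked at W5.
Path 4: W6 ← W2 → W3 ← W1 → W7
  W2 is a fork and W2 is not conditioned on; W3 is a collider and its descendant W5 is conditioned on, which opens it; W1 is a fork and W1 is not conditioned on — no node blocks this path, so it is active.
Path 5: W6 ← W2 → W3 → W7
  W2 is a fork and W2 is not conditioned on; W3 is a chain and W3 is not conditioned on — no node blocks this path, so it is active.
Because an active path exists, W6 and W7 are not d-separated.

No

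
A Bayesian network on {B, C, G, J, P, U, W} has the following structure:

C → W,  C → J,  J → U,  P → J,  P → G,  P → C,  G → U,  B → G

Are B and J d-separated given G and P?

Yes

There are 3 undirected paths between B and J; checking each against the conditioning set {G, P}:
  1. B → G → U ← J — G:chain[blocks]; U:collider[blocks] ⇒ blocked
  2. B → G ← P → J — G:collider[open]; P:fork[blocks] ⇒ blocked
  3. B → G ← P → C → J — G:collider[open]; P:fork[blocks]; C:chain[open] ⇒ blocked
Every path is blocked, so B and J are d-separated given {G, P}.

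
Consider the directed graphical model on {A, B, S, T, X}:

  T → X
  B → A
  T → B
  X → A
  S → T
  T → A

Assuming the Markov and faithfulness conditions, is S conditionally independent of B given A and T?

There are 3 undirected paths between S and B; checking each against the conditioning set {A, T}:
Path 1: S → T → A ← B
  T is a chain here and T is conditioned on, so the path is blocked at T.
Path 2: S → T → B
  T is a chain here and T is conditioned on, so the path is blocked at T.
Path 3: S → T → X → A ← B
  T is a chain here and T is conditioned on, so the path is blocked at T.
Every path is blocked, so S and B are d-separated given {A, T}.

Yes — S and B are d-separated given {A, T}.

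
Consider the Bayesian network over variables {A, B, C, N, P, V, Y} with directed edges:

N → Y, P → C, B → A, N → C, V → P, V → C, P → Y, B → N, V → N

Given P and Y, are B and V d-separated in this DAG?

No

We examine all 5 paths between B and V:
Path 1: B → N ← V
  N is a collider and its descendant Y is conditioned on, which opens it — no node blocks this path, so it is active.
Path 2: B → N → C ← V
  C is a collider here and neither C nor any of its descendants is conditioned on, so the collider stays closed — the path is blocked at C.
Path 3: B → N → C ← P ← V
  C is a collider here and neither C nor any of its descendants is conditioned on, so the collider stays closed — the path is blocked at C.
Path 4: B → N → Y ← P ← V
  P is a chain here and P is conditioned on, so the path is blocked at P.
Path 5: B → N → Y ← P → C ← V
  P is a fork here and P is conditioned on, so the path is blocked at P.
Since the path B → N ← V is active, B and V are not d-separated given {P, Y}.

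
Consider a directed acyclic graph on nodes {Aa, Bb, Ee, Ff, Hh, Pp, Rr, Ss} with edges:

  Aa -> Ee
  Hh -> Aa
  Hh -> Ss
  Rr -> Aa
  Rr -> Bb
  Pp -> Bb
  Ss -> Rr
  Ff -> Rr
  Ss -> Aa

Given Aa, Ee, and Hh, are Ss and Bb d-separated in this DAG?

No — Ss and Bb are not d-separated given {Aa, Ee, Hh}.

Enumerating the 3 paths from Ss to Bb and testing each for blocking by {Aa, Ee, Hh}:
Path 1: Ss → Rr → Bb
  Rr is a chain and Rr is not conditioned on — no node blocks this path, so it is active.
Path 2: Ss → Aa ← Rr → Bb
  Aa is a collider and Aa is conditioned on, which opens it; Rr is a fork and Rr is not conditioned on — no node blocks this path, so it is active.
Path 3: Ss ← Hh → Aa ← Rr → Bb
  Hh is a fork here and Hh is conditioned on, so the path is blocked at Hh.
At least one path is unblocked, so d-separation fails.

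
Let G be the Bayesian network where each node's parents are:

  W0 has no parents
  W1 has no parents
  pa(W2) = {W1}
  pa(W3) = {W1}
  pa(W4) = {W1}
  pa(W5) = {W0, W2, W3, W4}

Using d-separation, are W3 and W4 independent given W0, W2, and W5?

No

4 paths connect W3 and W4; each must be blocked for d-separation to hold:
Path 1: W3 ← W1 → W2 → W5 ← W4
  W2 is a chain here and W2 is conditioned on, so the path is blocked at W2.
Path 2: W3 ← W1 → W4
  W1 is a fork and W1 is not conditioned on — no node blocks this path, so it is active.
Path 3: W3 → W5 ← W2 ← W1 → W4
  W2 is a chain here and W2 is conditioned on, so the path is blocked at W2.
Path 4: W3 → W5 ← W4
  W5 is a collider and W5 is conditioned on, which opens it — no node blocks this path, so it is active.
At least one path is unblocked, so d-separation fails.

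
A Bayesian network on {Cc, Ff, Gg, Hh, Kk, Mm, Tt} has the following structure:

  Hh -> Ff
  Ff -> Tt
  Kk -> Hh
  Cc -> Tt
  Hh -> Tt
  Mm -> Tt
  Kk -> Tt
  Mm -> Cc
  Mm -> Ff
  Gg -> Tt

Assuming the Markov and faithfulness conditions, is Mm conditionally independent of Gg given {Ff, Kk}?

Yes — Mm and Gg are d-separated given {Ff, Kk}.

5 paths connect Mm and Gg; each must be blocked for d-separation to hold:
Path 1: Mm → Tt ← Gg
  Tt is a collider here and neither Tt nor any of its descendants is conditioned on, so the collider stays closed — the path is blocked at Tt.
Path 2: Mm → Cc → Tt ← Gg
  Tt is a collider here and neither Tt nor any of its descendants is conditioned on, so the collider stays closed — the path is blocked at Tt.
Path 3: Mm → Ff → Tt ← Gg
  Ff is a chain here and Ff is conditioned on, so the path is blocked at Ff.
Path 4: Mm → Ff ← Hh → Tt ← Gg
  Tt is a collider here and neither Tt nor any of its descendants is conditioned on, so the collider stays closed — the path is blocked at Tt.
Path 5: Mm → Ff ← Hh ← Kk → Tt ← Gg
  Kk is a fork here and Kk is conditioned on, so the path is blocked at Kk.
All paths are blocked; Mm ⊥ Gg | {Ff, Kk} holds.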